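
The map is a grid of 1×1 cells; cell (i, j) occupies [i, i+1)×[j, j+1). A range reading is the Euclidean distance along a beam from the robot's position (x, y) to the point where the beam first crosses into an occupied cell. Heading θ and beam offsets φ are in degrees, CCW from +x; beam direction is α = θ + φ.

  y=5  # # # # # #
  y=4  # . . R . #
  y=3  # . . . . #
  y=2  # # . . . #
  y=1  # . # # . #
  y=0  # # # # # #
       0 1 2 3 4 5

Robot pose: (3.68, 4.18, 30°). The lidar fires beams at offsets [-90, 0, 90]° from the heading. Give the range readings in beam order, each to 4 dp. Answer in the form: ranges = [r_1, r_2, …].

ranges = [2.6400, 1.5242, 0.9469]

beam 1: φ=-90°, α=300°
  cosα=0.5000 sinα=-0.8660 | (3,4) | tMaxX 0.6400 tMaxY 0.2078 | tΔX 2.0000 tΔY 1.1547
    t=0.2078 [y] (3,3)
    t=0.6400 [x] (4,3)
    t=1.3625 [y] (4,2)
    t=2.5172 [y] (4,1)
    t=2.6400 [x] (5,1) — stop
  → r_1 = 2.6400
beam 2: φ=0°, α=30°
  cosα=0.8660 sinα=0.5000 | (3,4) | tMaxX 0.3695 tMaxY 1.6400 | tΔX 1.1547 tΔY 2.0000
    t=0.3695 [x] (4,4)
    t=1.5242 [x] (5,4) — stop
  → r_2 = 1.5242
beam 3: φ=90°, α=120°
  cosα=-0.5000 sinα=0.8660 | (3,4) | tMaxX 1.3600 tMaxY 0.9469 | tΔX 2.0000 tΔY 1.1547
    t=0.9469 [y] (3,5) — stop
  → r_3 = 0.9469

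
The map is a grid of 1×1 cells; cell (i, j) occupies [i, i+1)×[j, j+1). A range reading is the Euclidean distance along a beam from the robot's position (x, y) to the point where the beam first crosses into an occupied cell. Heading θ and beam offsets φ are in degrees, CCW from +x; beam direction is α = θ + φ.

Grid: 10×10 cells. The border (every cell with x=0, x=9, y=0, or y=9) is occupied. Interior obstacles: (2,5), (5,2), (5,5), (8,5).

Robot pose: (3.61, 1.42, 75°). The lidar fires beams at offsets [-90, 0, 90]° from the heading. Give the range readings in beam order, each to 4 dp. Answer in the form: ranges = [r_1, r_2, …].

beam 1: φ=-90°, α=345°
  direction (0.9659, -0.2588); cell (3,1); t to first gridline: x 0.4038, y 1.6228 (then +1.0353 / +3.8637)
    (4,1) via x @ 0.4038
    (5,1) via x @ 1.4390
    (5,0) via y @ 1.6228  # hit
  → r_1 = 1.6228
beam 2: φ=0°, α=75°
  direction (0.2588, 0.9659); cell (3,1); t to first gridline: x 1.5068, y 0.6005 (then +3.8637 / +1.0353)
    (3,2) via y @ 0.6005
    (4,2) via x @ 1.5068
    (4,3) via y @ 1.6357
    (4,4) via y @ 2.6710
    (4,5) via y @ 3.7063
    (4,6) via y @ 4.7416
    (5,6) via x @ 5.3705
    (5,7) via y @ 5.7768
    (5,8) via y @ 6.8121
    (5,9) via y @ 7.8474  # hit
  → r_2 = 7.8474
beam 3: φ=90°, α=165°
  direction (-0.9659, 0.2588); cell (3,1); t to first gridline: x 0.6315, y 2.2409 (then +1.0353 / +3.8637)
    (2,1) via x @ 0.6315
    (1,1) via x @ 1.6668
    (1,2) via y @ 2.2409
    (0,2) via x @ 2.7021  # hit
  → r_3 = 2.7021

ranges = [1.6228, 7.8474, 2.7021]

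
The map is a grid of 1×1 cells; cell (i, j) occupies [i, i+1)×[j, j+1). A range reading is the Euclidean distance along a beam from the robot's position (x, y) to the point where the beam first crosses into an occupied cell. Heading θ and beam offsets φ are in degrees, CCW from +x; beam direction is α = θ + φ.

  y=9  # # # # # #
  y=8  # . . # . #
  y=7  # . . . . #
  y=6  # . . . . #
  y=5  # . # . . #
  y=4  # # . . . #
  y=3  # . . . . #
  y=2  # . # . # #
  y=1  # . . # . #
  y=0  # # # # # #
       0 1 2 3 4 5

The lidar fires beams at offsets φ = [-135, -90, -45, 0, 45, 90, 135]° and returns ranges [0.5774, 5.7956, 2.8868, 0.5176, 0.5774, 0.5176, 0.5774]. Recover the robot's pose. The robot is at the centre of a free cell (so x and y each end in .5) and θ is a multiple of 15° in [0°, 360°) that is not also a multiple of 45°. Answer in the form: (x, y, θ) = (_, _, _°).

Enumerate (i+0.5, j+0.5, θ) over the 26 free cells and 16 admissible headings. For each, cast all 7 beams and compare to the given ranges.
  (3.5, 6.5, 30°): beam 1 = 3.6235 ≠ 0.5774 ✗
  (3.5, 5.5, 255°): beam 1 = 4.0415 ≠ 0.5774 ✗
  (2.5, 4.5, 165°): beam 1 = 2.8868 ≠ 0.5774 ✗
  (4.5, 7.5, 345°): beam 1 = 4.0415 ≠ 0.5774 ✗
  (1.5, 2.5, 15°): beam 1 = 1.0000 ≠ 0.5774 ✗
  …
  (3.5, 2.5, 165°): r_1=0.5774, r_2=5.7956, r_3=2.8868, r_4=0.5176, r_5=0.5774, r_6=0.5176, r_7=0.5774 — all match ✓
Unique over the lattice → pose = (3.5, 2.5, 165°).

(x, y, θ) = (3.5, 2.5, 165°)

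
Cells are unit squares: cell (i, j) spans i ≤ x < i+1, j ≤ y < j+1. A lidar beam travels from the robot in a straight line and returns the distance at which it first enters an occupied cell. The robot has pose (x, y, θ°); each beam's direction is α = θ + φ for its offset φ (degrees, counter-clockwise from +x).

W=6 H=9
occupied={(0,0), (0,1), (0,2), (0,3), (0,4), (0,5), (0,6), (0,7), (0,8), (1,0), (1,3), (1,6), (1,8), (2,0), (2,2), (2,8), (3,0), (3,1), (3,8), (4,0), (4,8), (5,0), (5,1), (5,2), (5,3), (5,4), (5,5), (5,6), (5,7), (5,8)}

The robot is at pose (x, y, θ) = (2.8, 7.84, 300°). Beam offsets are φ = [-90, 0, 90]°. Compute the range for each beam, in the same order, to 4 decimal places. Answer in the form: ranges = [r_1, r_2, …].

ranges = [1.6800, 4.4000, 0.3200]

beam 1: φ=-90°, α=210°
  d=(-0.8660,-0.5000)  start (2,7)  tX=0.9238 tY=1.6800  stride 1/|dx|=1.1547 1/|dy|=2.0000
    cross x-line → (1,7), t=0.9238
    cross y-line → (1,6), t=1.6800 (wall)
  → r_1 = 1.6800
beam 2: φ=0°, α=300°
  d=(0.5000,-0.8660)  start (2,7)  tX=0.4000 tY=0.9699  stride 1/|dx|=2.0000 1/|dy|=1.1547
    cross x-line → (3,7), t=0.4000
    cross y-line → (3,6), t=0.9699
    cross y-line → (3,5), t=2.1246
    cross x-line → (4,5), t=2.4000
    cross y-line → (4,4), t=3.2793
    cross x-line → (5,4), t=4.4000 (wall)
  → r_2 = 4.4000
beam 3: φ=90°, α=30°
  d=(0.8660,0.5000)  start (2,7)  tX=0.2309 tY=0.3200  stride 1/|dx|=1.1547 1/|dy|=2.0000
    cross x-line → (3,7), t=0.2309
    cross y-line → (3,8), t=0.3200 (wall)
  → r_3 = 0.3200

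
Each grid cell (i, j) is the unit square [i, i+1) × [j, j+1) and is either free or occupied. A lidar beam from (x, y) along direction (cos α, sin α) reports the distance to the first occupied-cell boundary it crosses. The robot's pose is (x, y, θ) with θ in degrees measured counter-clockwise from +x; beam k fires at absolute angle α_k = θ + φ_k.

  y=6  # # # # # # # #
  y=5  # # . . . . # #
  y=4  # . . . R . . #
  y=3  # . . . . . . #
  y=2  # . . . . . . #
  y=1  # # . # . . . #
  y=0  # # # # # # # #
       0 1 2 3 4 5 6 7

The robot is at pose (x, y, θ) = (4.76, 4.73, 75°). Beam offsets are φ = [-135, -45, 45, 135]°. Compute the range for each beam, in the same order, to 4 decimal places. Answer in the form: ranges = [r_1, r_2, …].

ranges = [4.3070, 1.4318, 1.4665, 4.3417]

beam 1: φ=-135°, α=300°
  d=(0.5000,-0.8660)  start (4,4)  tX=0.4800 tY=0.8429  stride 1/|dx|=2.0000 1/|dy|=1.1547
    cross x-line → (5,4), t=0.4800
    cross y-line → (5,3), t=0.8429
    cross y-line → (5,2), t=1.9976
    cross x-line → (6,2), t=2.4800
    cross y-line → (6,1), t=3.1523
    cross y-line → (6,0), t=4.3070 (wall)
  → r_1 = 4.3070
beam 2: φ=-45°, α=30°
  d=(0.8660,0.5000)  start (4,4)  tX=0.2771 tY=0.5400  stride 1/|dx|=1.1547 1/|dy|=2.0000
    cross x-line → (5,4), t=0.2771
    cross y-line → (5,5), t=0.5400
    cross x-line → (6,5), t=1.4318 (wall)
  → r_2 = 1.4318
beam 3: φ=45°, α=120°
  d=(-0.5000,0.8660)  start (4,4)  tX=1.5200 tY=0.3118  stride 1/|dx|=2.0000 1/|dy|=1.1547
    cross y-line → (4,5), t=0.3118
    cross y-line → (4,6), t=1.4665 (wall)
  → r_3 = 1.4665
beam 4: φ=135°, α=210°
  d=(-0.8660,-0.5000)  start (4,4)  tX=0.8776 tY=1.4600  stride 1/|dx|=1.1547 1/|dy|=2.0000
    cross x-line → (3,4), t=0.8776
    cross y-line → (3,3), t=1.4600
    cross x-line → (2,3), t=2.0323
    cross x-line → (1,3), t=3.1870
    cross y-line → (1,2), t=3.4600
    cross x-line → (0,2), t=4.3417 (wall)
  → r_4 = 4.3417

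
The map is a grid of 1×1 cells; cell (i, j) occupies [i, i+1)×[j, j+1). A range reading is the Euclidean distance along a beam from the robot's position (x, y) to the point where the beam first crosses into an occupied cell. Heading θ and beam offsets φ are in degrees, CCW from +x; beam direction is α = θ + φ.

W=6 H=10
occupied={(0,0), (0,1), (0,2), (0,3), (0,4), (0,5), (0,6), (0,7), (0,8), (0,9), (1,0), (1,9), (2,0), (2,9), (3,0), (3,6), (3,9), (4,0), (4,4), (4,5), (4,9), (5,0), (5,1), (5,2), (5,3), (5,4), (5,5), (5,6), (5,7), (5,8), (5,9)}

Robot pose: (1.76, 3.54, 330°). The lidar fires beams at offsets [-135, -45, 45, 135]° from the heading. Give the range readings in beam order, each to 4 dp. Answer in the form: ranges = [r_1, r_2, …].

ranges = [0.7868, 2.6296, 2.3190, 2.9364]

beam 1: φ=-135°, α=195°
  d=(-0.9659,-0.2588)  start (1,3)  tX=0.7868 tY=2.0864  stride 1/|dx|=1.0353 1/|dy|=3.8637
    cross x-line → (0,3), t=0.7868 (wall)
  → r_1 = 0.7868
beam 2: φ=-45°, α=285°
  d=(0.2588,-0.9659)  start (1,3)  tX=0.9273 tY=0.5590  stride 1/|dx|=3.8637 1/|dy|=1.0353
    cross y-line → (1,2), t=0.5590
    cross x-line → (2,2), t=0.9273
    cross y-line → (2,1), t=1.5943
    cross y-line → (2,0), t=2.6296 (wall)
  → r_2 = 2.6296
beam 3: φ=45°, α=15°
  d=(0.9659,0.2588)  start (1,3)  tX=0.2485 tY=1.7773  stride 1/|dx|=1.0353 1/|dy|=3.8637
    cross x-line → (2,3), t=0.2485
    cross x-line → (3,3), t=1.2837
    cross y-line → (3,4), t=1.7773
    cross x-line → (4,4), t=2.3190 (wall)
  → r_3 = 2.3190
beam 4: φ=135°, α=105°
  d=(-0.2588,0.9659)  start (1,3)  tX=2.9364 tY=0.4762  stride 1/|dx|=3.8637 1/|dy|=1.0353
    cross y-line → (1,4), t=0.4762
    cross y-line → (1,5), t=1.5115
    cross y-line → (1,6), t=2.5468
    cross x-line → (0,6), t=2.9364 (wall)
  → r_4 = 2.9364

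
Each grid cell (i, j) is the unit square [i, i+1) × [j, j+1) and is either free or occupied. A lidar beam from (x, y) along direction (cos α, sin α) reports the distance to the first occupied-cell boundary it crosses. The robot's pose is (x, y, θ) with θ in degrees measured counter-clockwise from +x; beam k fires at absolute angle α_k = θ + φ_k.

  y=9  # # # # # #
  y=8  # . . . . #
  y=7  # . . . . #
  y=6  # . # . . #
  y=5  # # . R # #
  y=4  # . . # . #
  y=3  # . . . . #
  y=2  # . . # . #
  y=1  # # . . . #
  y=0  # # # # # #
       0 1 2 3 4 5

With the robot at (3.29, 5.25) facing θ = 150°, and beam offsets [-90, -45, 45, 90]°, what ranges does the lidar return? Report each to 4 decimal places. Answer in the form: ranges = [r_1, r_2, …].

ranges = [3.4200, 1.1205, 2.3708, 0.2887]

beam 1: φ=-90°, α=60°
  direction (0.5000, 0.8660); cell (3,5); t to first gridline: x 1.4200, y 0.8660 (then +2.0000 / +1.1547)
    (3,6) via y @ 0.8660
    (4,6) via x @ 1.4200
    (4,7) via y @ 2.0207
    (4,8) via y @ 3.1754
    (5,8) via x @ 3.4200  # hit
  → r_1 = 3.4200
beam 2: φ=-45°, α=105°
  direction (-0.2588, 0.9659); cell (3,5); t to first gridline: x 1.1205, y 0.7765 (then +3.8637 / +1.0353)
    (3,6) via y @ 0.7765
    (2,6) via x @ 1.1205  # hit
  → r_2 = 1.1205
beam 3: φ=45°, α=195°
  direction (-0.9659, -0.2588); cell (3,5); t to first gridline: x 0.3002, y 0.9659 (then +1.0353 / +3.8637)
    (2,5) via x @ 0.3002
    (2,4) via y @ 0.9659
    (1,4) via x @ 1.3355
    (0,4) via x @ 2.3708  # hit
  → r_3 = 2.3708
beam 4: φ=90°, α=240°
  direction (-0.5000, -0.8660); cell (3,5); t to first gridline: x 0.5800, y 0.2887 (then +2.0000 / +1.1547)
    (3,4) via y @ 0.2887  # hit
  → r_4 = 0.2887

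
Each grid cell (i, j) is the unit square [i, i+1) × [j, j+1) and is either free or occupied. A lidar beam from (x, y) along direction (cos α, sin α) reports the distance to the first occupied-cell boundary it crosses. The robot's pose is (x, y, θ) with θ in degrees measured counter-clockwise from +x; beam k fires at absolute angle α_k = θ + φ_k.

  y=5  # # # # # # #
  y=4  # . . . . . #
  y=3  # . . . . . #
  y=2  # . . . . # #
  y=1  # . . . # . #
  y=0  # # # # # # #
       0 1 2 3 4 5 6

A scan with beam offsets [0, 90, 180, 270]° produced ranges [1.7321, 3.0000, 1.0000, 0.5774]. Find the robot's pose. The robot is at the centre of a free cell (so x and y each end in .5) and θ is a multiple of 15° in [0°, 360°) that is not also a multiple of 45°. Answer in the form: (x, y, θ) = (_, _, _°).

Enumerate (i+0.5, j+0.5, θ) over the 18 free cells and 16 admissible headings. For each, cast all 4 beams and compare to the given ranges.
  (5.5, 3.5, 330°): beam 1 = 0.5774 ≠ 1.7321 ✗
  (5.5, 3.5, 105°): beam 1 = 1.5529 ≠ 1.7321 ✗
  (1.5, 1.5, 150°): beam 1 = 0.5774 ≠ 1.7321 ✗
  (1.5, 2.5, 285°): beam 1 = 1.5529 ≠ 1.7321 ✗
  …
  (2.5, 4.5, 210°): r_1=1.7321, r_2=3.0000, r_3=1.0000, r_4=0.5774 — all match ✓
Only this pose fits every beam.

(x, y, θ) = (2.5, 4.5, 210°)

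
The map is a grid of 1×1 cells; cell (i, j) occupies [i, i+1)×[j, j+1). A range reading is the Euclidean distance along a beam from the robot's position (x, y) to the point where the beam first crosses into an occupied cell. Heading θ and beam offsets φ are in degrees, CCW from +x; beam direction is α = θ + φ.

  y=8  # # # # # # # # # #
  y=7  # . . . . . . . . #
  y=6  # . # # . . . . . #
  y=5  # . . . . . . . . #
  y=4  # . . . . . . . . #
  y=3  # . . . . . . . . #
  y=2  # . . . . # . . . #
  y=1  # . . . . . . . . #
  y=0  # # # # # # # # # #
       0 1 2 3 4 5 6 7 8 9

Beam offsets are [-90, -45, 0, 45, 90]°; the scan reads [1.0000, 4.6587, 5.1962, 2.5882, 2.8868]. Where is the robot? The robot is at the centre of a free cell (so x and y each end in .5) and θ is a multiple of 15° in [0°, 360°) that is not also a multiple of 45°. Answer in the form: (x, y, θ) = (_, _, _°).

(x, y, θ) = (8.5, 3.5, 150°)

Enumerate (i+0.5, j+0.5, θ) over the 53 free cells and 16 admissible headings. For each, cast all 5 beams and compare to the given ranges.
  (2.5, 3.5, 165°): beam 1 = 2.5882 ≠ 1.0000 ✗
  (6.5, 3.5, 345°): beam 1 = 2.5882 ≠ 1.0000 ✗
  (7.5, 2.5, 30°): beam 1 = 1.7321 ≠ 1.0000 ✗
  (3.5, 1.5, 165°): beam 1 = 6.7293 ≠ 1.0000 ✗
  (3.5, 1.5, 15°): beam 1 = 0.5176 ≠ 1.0000 ✗
  …
  (8.5, 3.5, 150°): r_1=1.0000, r_2=4.6587, r_3=5.1962, r_4=2.5882, r_5=2.8868 — all match ✓
No second candidate reproduces the full scan.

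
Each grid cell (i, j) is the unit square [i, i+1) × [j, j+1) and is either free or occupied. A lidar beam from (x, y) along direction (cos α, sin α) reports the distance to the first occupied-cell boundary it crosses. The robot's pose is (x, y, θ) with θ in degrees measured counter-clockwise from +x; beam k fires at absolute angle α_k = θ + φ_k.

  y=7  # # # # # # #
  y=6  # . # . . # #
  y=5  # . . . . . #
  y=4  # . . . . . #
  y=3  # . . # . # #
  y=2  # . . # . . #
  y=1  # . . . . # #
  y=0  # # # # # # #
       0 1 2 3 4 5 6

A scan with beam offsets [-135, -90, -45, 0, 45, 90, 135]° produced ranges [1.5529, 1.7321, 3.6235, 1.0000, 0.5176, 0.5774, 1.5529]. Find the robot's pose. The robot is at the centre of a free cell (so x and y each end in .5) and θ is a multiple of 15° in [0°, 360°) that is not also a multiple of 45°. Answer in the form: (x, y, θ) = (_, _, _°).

(x, y, θ) = (1.5, 2.5, 120°)

The pose lattice has 24·16 = 384 candidates. Test each by forward raycasting.
  (3.5, 6.5, 75°): beam 1 = 3.0000 ≠ 1.5529 ✗
  (5.5, 5.5, 240°): beam 1 = 0.5176 ≠ 1.5529 ✗
  (4.5, 5.5, 15°): beam 1 = 1.7321 ≠ 1.5529 ✗
  (4.5, 2.5, 120°): beam 2 = 1.0000 ≠ 1.7321 ✗
  …
  (1.5, 2.5, 120°): r_1=1.5529, r_2=1.7321, r_3=3.6235, r_4=1.0000, r_5=0.5176, r_6=0.5774, r_7=1.5529 — all match ✓
Unique over the lattice → pose = (1.5, 2.5, 120°).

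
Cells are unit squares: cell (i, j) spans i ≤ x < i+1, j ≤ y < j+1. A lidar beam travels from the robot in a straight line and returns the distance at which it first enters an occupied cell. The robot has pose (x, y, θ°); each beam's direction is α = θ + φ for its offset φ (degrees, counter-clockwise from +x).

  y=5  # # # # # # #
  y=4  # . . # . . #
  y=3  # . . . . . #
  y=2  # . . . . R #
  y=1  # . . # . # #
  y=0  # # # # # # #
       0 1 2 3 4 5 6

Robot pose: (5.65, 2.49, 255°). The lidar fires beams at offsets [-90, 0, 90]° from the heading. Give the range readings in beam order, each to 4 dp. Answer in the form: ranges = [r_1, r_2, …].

beam 1: φ=-90°, α=165°
  d=(-0.9659,0.2588)  start (5,2)  tX=0.6729 tY=1.9705  stride 1/|dx|=1.0353 1/|dy|=3.8637
    cross x-line → (4,2), t=0.6729
    cross x-line → (3,2), t=1.7082
    cross y-line → (3,3), t=1.9705
    cross x-line → (2,3), t=2.7435
    cross x-line → (1,3), t=3.7788
    cross x-line → (0,3), t=4.8140 (wall)
  → r_1 = 4.8140
beam 2: φ=0°, α=255°
  d=(-0.2588,-0.9659)  start (5,2)  tX=2.5114 tY=0.5073  stride 1/|dx|=3.8637 1/|dy|=1.0353
    cross y-line → (5,1), t=0.5073 (wall)
  → r_2 = 0.5073
beam 3: φ=90°, α=345°
  d=(0.9659,-0.2588)  start (5,2)  tX=0.3623 tY=1.8932  stride 1/|dx|=1.0353 1/|dy|=3.8637
    cross x-line → (6,2), t=0.3623 (wall)
  → r_3 = 0.3623

ranges = [4.8140, 0.5073, 0.3623]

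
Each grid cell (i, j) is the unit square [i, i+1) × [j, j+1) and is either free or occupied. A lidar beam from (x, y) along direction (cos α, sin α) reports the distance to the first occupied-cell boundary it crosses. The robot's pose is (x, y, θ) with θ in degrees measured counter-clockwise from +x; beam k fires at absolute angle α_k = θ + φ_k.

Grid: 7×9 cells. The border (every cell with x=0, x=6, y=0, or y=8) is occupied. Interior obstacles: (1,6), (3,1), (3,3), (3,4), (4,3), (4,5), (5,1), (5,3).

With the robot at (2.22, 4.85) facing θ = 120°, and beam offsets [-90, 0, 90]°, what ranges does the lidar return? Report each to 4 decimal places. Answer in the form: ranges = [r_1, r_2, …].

beam 1: φ=-90°, α=30°
  dir = (cos 30°, sin 30°) = (0.8660, 0.5000); from cell (2,4)
  next x-line at t=0.9007, next y-line at t=0.3000; Δt_x=1.1547, Δt_y=2.0000
    y: enter (2,5) at t=0.3000
    x: enter (3,5) at t=0.9007
    x: enter (4,5) at t=2.0554 ← occupied
  → r_1 = 2.0554
beam 2: φ=0°, α=120°
  dir = (cos 120°, sin 120°) = (-0.5000, 0.8660); from cell (2,4)
  next x-line at t=0.4400, next y-line at t=0.1732; Δt_x=2.0000, Δt_y=1.1547
    y: enter (2,5) at t=0.1732
    x: enter (1,5) at t=0.4400
    y: enter (1,6) at t=1.3279 ← occupied
  → r_2 = 1.3279
beam 3: φ=90°, α=210°
  dir = (cos 210°, sin 210°) = (-0.8660, -0.5000); from cell (2,4)
  next x-line at t=0.2540, next y-line at t=1.7000; Δt_x=1.1547, Δt_y=2.0000
    x: enter (1,4) at t=0.2540
    x: enter (0,4) at t=1.4087 ← occupied
  → r_3 = 1.4087

ranges = [2.0554, 1.3279, 1.4087]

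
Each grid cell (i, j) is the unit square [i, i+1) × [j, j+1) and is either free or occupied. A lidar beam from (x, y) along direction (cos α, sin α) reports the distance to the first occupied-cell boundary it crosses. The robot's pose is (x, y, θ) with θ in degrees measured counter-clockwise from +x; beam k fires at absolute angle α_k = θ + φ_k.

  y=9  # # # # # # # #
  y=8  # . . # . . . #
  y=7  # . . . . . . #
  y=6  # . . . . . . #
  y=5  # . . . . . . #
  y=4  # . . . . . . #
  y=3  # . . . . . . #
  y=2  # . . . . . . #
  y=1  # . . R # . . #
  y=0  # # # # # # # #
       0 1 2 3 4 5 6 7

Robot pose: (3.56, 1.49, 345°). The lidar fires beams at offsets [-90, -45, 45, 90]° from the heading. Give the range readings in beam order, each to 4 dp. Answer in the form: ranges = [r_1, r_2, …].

beam 1: φ=-90°, α=255°
  cosα=-0.2588 sinα=-0.9659 | (3,1) | tMaxX 2.1637 tMaxY 0.5073 | tΔX 3.8637 tΔY 1.0353
    t=0.5073 [y] (3,0) — stop
  → r_1 = 0.5073
beam 2: φ=-45°, α=300°
  cosα=0.5000 sinα=-0.8660 | (3,1) | tMaxX 0.8800 tMaxY 0.5658 | tΔX 2.0000 tΔY 1.1547
    t=0.5658 [y] (3,0) — stop
  → r_2 = 0.5658
beam 3: φ=45°, α=30°
  cosα=0.8660 sinα=0.5000 | (3,1) | tMaxX 0.5081 tMaxY 1.0200 | tΔX 1.1547 tΔY 2.0000
    t=0.5081 [x] (4,1) — stop
  → r_3 = 0.5081
beam 4: φ=90°, α=75°
  cosα=0.2588 sinα=0.9659 | (3,1) | tMaxX 1.7000 tMaxY 0.5280 | tΔX 3.8637 tΔY 1.0353
    t=0.5280 [y] (3,2)
    t=1.5633 [y] (3,3)
    t=1.7000 [x] (4,3)
    t=2.5985 [y] (4,4)
    t=3.6338 [y] (4,5)
    t=4.6691 [y] (4,6)
    t=5.5637 [x] (5,6)
    t=5.7044 [y] (5,7)
    t=6.7396 [y] (5,8)
    t=7.7749 [y] (5,9) — stop
  → r_4 = 7.7749

ranges = [0.5073, 0.5658, 0.5081, 7.7749]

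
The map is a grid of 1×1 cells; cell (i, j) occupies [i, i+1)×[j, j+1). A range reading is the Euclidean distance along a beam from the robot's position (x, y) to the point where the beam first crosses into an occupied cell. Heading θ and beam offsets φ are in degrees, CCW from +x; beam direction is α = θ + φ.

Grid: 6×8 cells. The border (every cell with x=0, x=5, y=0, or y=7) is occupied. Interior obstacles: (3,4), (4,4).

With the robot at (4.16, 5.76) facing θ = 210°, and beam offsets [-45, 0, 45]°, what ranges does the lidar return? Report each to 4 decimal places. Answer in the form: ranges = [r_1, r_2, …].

beam 1: φ=-45°, α=165°
  d=(-0.9659,0.2588)  start (4,5)  tX=0.1656 tY=0.9273  stride 1/|dx|=1.0353 1/|dy|=3.8637
    cross x-line → (3,5), t=0.1656
    cross y-line → (3,6), t=0.9273
    cross x-line → (2,6), t=1.2009
    cross x-line → (1,6), t=2.2362
    cross x-line → (0,6), t=3.2715 (wall)
  → r_1 = 3.2715
beam 2: φ=0°, α=210°
  d=(-0.8660,-0.5000)  start (4,5)  tX=0.1848 tY=1.5200  stride 1/|dx|=1.1547 1/|dy|=2.0000
    cross x-line → (3,5), t=0.1848
    cross x-line → (2,5), t=1.3395
    cross y-line → (2,4), t=1.5200
    cross x-line → (1,4), t=2.4942
    cross y-line → (1,3), t=3.5200
    cross x-line → (0,3), t=3.6489 (wall)
  → r_2 = 3.6489
beam 3: φ=45°, α=255°
  d=(-0.2588,-0.9659)  start (4,5)  tX=0.6182 tY=0.7868  stride 1/|dx|=3.8637 1/|dy|=1.0353
    cross x-line → (3,5), t=0.6182
    cross y-line → (3,4), t=0.7868 (wall)
  → r_3 = 0.7868

ranges = [3.2715, 3.6489, 0.7868]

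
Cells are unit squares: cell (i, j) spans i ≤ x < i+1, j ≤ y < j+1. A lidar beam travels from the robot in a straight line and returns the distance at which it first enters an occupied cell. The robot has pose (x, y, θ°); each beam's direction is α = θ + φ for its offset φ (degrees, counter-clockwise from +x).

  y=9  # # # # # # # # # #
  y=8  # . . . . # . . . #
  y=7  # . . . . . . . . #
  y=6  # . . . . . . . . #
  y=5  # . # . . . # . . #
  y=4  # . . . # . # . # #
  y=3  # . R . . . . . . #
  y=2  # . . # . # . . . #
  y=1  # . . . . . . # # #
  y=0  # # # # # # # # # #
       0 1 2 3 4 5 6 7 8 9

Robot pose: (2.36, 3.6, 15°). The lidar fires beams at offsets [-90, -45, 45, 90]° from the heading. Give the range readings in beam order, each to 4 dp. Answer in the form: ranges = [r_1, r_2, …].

ranges = [2.6917, 1.2000, 5.2800, 5.2546]

beam 1: φ=-90°, α=285°
  cosα=0.2588 sinα=-0.9659 | (2,3) | tMaxX 2.4728 tMaxY 0.6212 | tΔX 3.8637 tΔY 1.0353
    t=0.6212 [y] (2,2)
    t=1.6564 [y] (2,1)
    t=2.4728 [x] (3,1)
    t=2.6917 [y] (3,0) — stop
  → r_1 = 2.6917
beam 2: φ=-45°, α=330°
  cosα=0.8660 sinα=-0.5000 | (2,3) | tMaxX 0.7390 tMaxY 1.2000 | tΔX 1.1547 tΔY 2.0000
    t=0.7390 [x] (3,3)
    t=1.2000 [y] (3,2) — stop
  → r_2 = 1.2000
beam 3: φ=45°, α=60°
  cosα=0.5000 sinα=0.8660 | (2,3) | tMaxX 1.2800 tMaxY 0.4619 | tΔX 2.0000 tΔY 1.1547
    t=0.4619 [y] (2,4)
    t=1.2800 [x] (3,4)
    t=1.6166 [y] (3,5)
    t=2.7713 [y] (3,6)
    t=3.2800 [x] (4,6)
    t=3.9260 [y] (4,7)
    t=5.0807 [y] (4,8)
    t=5.2800 [x] (5,8) — stop
  → r_3 = 5.2800
beam 4: φ=90°, α=105°
  cosα=-0.2588 sinα=0.9659 | (2,3) | tMaxX 1.3909 tMaxY 0.4141 | tΔX 3.8637 tΔY 1.0353
    t=0.4141 [y] (2,4)
    t=1.3909 [x] (1,4)
    t=1.4494 [y] (1,5)
    t=2.4847 [y] (1,6)
    t=3.5199 [y] (1,7)
    t=4.5552 [y] (1,8)
    t=5.2546 [x] (0,8) — stop
  → r_4 = 5.2546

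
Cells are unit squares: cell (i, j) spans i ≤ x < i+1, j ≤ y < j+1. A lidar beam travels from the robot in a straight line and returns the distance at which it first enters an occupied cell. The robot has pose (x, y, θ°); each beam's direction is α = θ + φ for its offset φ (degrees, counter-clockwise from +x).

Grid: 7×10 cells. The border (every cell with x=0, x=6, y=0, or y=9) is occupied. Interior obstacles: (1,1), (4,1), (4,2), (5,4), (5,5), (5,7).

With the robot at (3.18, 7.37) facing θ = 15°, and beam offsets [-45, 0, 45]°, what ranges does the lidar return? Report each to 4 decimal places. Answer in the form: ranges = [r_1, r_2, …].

beam 1: φ=-45°, α=330°
  d=(0.8660,-0.5000)  start (3,7)  tX=0.9469 tY=0.7400  stride 1/|dx|=1.1547 1/|dy|=2.0000
    cross y-line → (3,6), t=0.7400
    cross x-line → (4,6), t=0.9469
    cross x-line → (5,6), t=2.1016
    cross y-line → (5,5), t=2.7400 (wall)
  → r_1 = 2.7400
beam 2: φ=0°, α=15°
  d=(0.9659,0.2588)  start (3,7)  tX=0.8489 tY=2.4341  stride 1/|dx|=1.0353 1/|dy|=3.8637
    cross x-line → (4,7), t=0.8489
    cross x-line → (5,7), t=1.8842 (wall)
  → r_2 = 1.8842
beam 3: φ=45°, α=60°
  d=(0.5000,0.8660)  start (3,7)  tX=1.6400 tY=0.7275  stride 1/|dx|=2.0000 1/|dy|=1.1547
    cross y-line → (3,8), t=0.7275
    cross x-line → (4,8), t=1.6400
    cross y-line → (4,9), t=1.8822 (wall)
  → r_3 = 1.8822

ranges = [2.7400, 1.8842, 1.8822]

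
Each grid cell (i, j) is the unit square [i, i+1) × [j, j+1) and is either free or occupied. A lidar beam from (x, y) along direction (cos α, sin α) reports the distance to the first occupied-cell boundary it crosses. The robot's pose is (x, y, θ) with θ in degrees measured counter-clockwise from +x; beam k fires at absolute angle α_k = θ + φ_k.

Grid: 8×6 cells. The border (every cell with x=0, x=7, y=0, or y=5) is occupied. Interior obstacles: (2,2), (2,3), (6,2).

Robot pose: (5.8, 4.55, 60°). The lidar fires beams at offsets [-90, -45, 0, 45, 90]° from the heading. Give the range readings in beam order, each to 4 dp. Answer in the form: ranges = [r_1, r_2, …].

ranges = [1.3856, 1.2423, 0.5196, 0.4659, 0.9000]

beam 1: φ=-90°, α=330°
  dir = (cos 330°, sin 330°) = (0.8660, -0.5000); from cell (5,4)
  next x-line at t=0.2309, next y-line at t=1.1000; Δt_x=1.1547, Δt_y=2.0000
    x: enter (6,4) at t=0.2309
    y: enter (6,3) at t=1.1000
    x: enter (7,3) at t=1.3856 ← occupied
  → r_1 = 1.3856
beam 2: φ=-45°, α=15°
  dir = (cos 15°, sin 15°) = (0.9659, 0.2588); from cell (5,4)
  next x-line at t=0.2071, next y-line at t=1.7387; Δt_x=1.0353, Δt_y=3.8637
    x: enter (6,4) at t=0.2071
    x: enter (7,4) at t=1.2423 ← occupied
  → r_2 = 1.2423
beam 3: φ=0°, α=60°
  dir = (cos 60°, sin 60°) = (0.5000, 0.8660); from cell (5,4)
  next x-line at t=0.4000, next y-line at t=0.5196; Δt_x=2.0000, Δt_y=1.1547
    x: enter (6,4) at t=0.4000
    y: enter (6,5) at t=0.5196 ← occupied
  → r_3 = 0.5196
beam 4: φ=45°, α=105°
  dir = (cos 105°, sin 105°) = (-0.2588, 0.9659); from cell (5,4)
  next x-line at t=3.0910, next y-line at t=0.4659; Δt_x=3.8637, Δt_y=1.0353
    y: enter (5,5) at t=0.4659 ← occupied
  → r_4 = 0.4659
beam 5: φ=90°, α=150°
  dir = (cos 150°, sin 150°) = (-0.8660, 0.5000); from cell (5,4)
  next x-line at t=0.9238, next y-line at t=0.9000; Δt_x=1.1547, Δt_y=2.0000
    y: enter (5,5) at t=0.9000 ← occupied
  → r_5 = 0.9000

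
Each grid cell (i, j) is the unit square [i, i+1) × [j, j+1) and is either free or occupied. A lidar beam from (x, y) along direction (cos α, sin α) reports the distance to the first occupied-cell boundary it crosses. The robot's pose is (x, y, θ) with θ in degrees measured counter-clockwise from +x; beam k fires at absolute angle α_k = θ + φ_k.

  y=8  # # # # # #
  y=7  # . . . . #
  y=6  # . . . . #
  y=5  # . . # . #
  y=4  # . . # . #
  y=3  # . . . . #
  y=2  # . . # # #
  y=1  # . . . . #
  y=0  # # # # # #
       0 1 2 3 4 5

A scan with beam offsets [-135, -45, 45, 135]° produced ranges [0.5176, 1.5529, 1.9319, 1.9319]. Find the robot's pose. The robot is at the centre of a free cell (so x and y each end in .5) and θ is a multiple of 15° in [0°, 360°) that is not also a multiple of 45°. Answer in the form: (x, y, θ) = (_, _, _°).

Candidates: 24 free-cell centres × 16 headings = 384 poses. Raycast each; keep the one whose scan matches to 4 dp.
  (2.5, 4.5, 15°): beam 1 = 3.0000 ≠ 0.5176 ✗
  (1.5, 2.5, 60°): beam 1 = 1.5529 ≠ 0.5176 ✗
  (4.5, 5.5, 210°): beam 1 = 1.9319 ≠ 0.5176 ✗
  (1.5, 1.5, 105°): beam 1 = 1.0000 ≠ 0.5176 ✗
  (3.5, 3.5, 75°): beam 1 = 0.5774 ≠ 0.5176 ✗
  …
  (2.5, 7.5, 240°): r_1=0.5176, r_2=1.5529, r_3=1.9319, r_4=1.9319 — all match ✓
Unique over the lattice → pose = (2.5, 7.5, 240°).

(x, y, θ) = (2.5, 7.5, 240°)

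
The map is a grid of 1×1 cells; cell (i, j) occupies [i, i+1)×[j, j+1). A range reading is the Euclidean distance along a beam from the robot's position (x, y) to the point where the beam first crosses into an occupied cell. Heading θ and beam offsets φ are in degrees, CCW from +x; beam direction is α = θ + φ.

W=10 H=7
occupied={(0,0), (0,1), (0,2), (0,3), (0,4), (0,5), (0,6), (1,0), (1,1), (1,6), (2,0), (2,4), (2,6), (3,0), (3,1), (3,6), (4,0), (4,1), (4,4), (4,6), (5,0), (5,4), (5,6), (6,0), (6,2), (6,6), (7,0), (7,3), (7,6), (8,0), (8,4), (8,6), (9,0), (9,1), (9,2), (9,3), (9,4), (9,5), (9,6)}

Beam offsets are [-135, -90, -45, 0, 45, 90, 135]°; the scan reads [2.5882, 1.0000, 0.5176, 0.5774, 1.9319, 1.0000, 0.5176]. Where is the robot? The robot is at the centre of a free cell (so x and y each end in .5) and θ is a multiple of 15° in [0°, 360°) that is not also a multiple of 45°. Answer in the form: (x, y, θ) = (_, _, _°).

(x, y, θ) = (5.5, 5.5, 120°)

Enumerate (i+0.5, j+0.5, θ) over the 31 free cells and 16 admissible headings. For each, cast all 7 beams and compare to the given ranges.
  (4.5, 3.5, 255°): beam 1 = 0.5774 ≠ 2.5882 ✗
  (2.5, 1.5, 300°): beam 1 = 0.5176 ≠ 2.5882 ✗
  (4.5, 2.5, 195°): beam 1 = 1.7321 ≠ 2.5882 ✗
  (3.5, 3.5, 165°): beam 1 = 1.0000 ≠ 2.5882 ✗
  …
  (5.5, 5.5, 120°): r_1=2.5882, r_2=1.0000, r_3=0.5176, r_4=0.5774, r_5=1.9319, r_6=1.0000, r_7=0.5176 — all match ✓
Unique over the lattice → pose = (5.5, 5.5, 120°).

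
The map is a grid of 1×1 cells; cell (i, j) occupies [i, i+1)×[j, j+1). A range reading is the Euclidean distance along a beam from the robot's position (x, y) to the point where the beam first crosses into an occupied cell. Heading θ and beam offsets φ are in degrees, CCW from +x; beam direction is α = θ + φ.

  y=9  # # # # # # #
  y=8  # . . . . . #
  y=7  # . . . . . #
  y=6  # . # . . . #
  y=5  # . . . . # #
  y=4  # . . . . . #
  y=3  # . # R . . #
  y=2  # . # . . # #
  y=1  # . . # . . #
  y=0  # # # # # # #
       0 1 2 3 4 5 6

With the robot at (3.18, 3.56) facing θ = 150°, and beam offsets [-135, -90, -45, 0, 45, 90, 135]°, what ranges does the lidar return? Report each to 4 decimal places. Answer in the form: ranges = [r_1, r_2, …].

beam 1: φ=-135°, α=15°
  d=(0.9659,0.2588)  start (3,3)  tX=0.8489 tY=1.7000  stride 1/|dx|=1.0353 1/|dy|=3.8637
    cross x-line → (4,3), t=0.8489
    cross y-line → (4,4), t=1.7000
    cross x-line → (5,4), t=1.8842
    cross x-line → (6,4), t=2.9195 (wall)
  → r_1 = 2.9195
beam 2: φ=-90°, α=60°
  d=(0.5000,0.8660)  start (3,3)  tX=1.6400 tY=0.5081  stride 1/|dx|=2.0000 1/|dy|=1.1547
    cross y-line → (3,4), t=0.5081
    cross x-line → (4,4), t=1.6400
    cross y-line → (4,5), t=1.6628
    cross y-line → (4,6), t=2.8175
    cross x-line → (5,6), t=3.6400
    cross y-line → (5,7), t=3.9722
    cross y-line → (5,8), t=5.1269
    cross x-line → (6,8), t=5.6400 (wall)
  → r_2 = 5.6400
beam 3: φ=-45°, α=105°
  d=(-0.2588,0.9659)  start (3,3)  tX=0.6955 tY=0.4555  stride 1/|dx|=3.8637 1/|dy|=1.0353
    cross y-line → (3,4), t=0.4555
    cross x-line → (2,4), t=0.6955
    cross y-line → (2,5), t=1.4908
    cross y-line → (2,6), t=2.5261 (wall)
  → r_3 = 2.5261
beam 4: φ=0°, α=150°
  d=(-0.8660,0.5000)  start (3,3)  tX=0.2078 tY=0.8800  stride 1/|dx|=1.1547 1/|dy|=2.0000
    cross x-line → (2,3), t=0.2078 (wall)
  → r_4 = 0.2078
beam 5: φ=45°, α=195°
  d=(-0.9659,-0.2588)  start (3,3)  tX=0.1863 tY=2.1637  stride 1/|dx|=1.0353 1/|dy|=3.8637
    cross x-line → (2,3), t=0.1863 (wall)
  → r_5 = 0.1863
beam 6: φ=90°, α=240°
  d=(-0.5000,-0.8660)  start (3,3)  tX=0.3600 tY=0.6466  stride 1/|dx|=2.0000 1/|dy|=1.1547
    cross x-line → (2,3), t=0.3600 (wall)
  → r_6 = 0.3600
beam 7: φ=135°, α=285°
  d=(0.2588,-0.9659)  start (3,3)  tX=3.1682 tY=0.5798  stride 1/|dx|=3.8637 1/|dy|=1.0353
    cross y-line → (3,2), t=0.5798
    cross y-line → (3,1), t=1.6150 (wall)
  → r_7 = 1.6150

ranges = [2.9195, 5.6400, 2.5261, 0.2078, 0.1863, 0.3600, 1.6150]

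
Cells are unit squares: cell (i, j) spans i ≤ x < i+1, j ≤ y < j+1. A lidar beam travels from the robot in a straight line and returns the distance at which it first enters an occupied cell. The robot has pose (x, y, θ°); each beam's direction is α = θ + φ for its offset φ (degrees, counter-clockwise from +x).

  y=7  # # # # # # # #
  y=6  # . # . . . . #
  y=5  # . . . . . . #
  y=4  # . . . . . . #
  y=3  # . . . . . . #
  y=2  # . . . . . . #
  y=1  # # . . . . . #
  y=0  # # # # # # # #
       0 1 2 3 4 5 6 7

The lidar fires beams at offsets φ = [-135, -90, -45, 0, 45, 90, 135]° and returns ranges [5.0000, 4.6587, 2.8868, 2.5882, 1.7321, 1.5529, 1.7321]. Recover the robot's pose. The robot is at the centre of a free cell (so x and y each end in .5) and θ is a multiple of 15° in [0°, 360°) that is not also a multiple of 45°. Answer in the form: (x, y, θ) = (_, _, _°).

(x, y, θ) = (4.5, 5.5, 15°)

The pose lattice has 34·16 = 544 candidates. Test each by forward raycasting.
  (1.5, 5.5, 255°): beam 1 = 1.0000 ≠ 5.0000 ✗
  (5.5, 1.5, 105°): beam 1 = 1.0000 ≠ 5.0000 ✗
  (2.5, 2.5, 255°): beam 1 = 3.0000 ≠ 5.0000 ✗
  (3.5, 5.5, 165°): beam 1 = 3.0000 ≠ 5.0000 ✗
  …
  (4.5, 5.5, 15°): r_1=5.0000, r_2=4.6587, r_3=2.8868, r_4=2.5882, r_5=1.7321, r_6=1.5529, r_7=1.7321 — all match ✓
Only this pose fits every beam.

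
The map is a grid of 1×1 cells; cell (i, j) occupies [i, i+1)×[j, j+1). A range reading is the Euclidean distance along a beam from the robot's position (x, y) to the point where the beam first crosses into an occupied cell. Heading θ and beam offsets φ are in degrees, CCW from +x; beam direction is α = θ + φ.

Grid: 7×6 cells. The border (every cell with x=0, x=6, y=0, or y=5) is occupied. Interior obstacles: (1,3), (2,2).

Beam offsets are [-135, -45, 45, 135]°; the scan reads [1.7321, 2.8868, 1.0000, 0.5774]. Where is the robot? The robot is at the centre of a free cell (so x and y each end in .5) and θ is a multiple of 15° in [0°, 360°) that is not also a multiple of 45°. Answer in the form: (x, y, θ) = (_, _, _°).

(x, y, θ) = (5.5, 3.5, 255°)

Candidates: 18 free-cell centres × 16 headings = 288 poses. Raycast each; keep the one whose scan matches to 4 dp.
  (2.5, 4.5, 15°): beam 1 = 1.0000 ≠ 1.7321 ✗
  (3.5, 3.5, 30°): beam 1 = 2.5882 ≠ 1.7321 ✗
  (3.5, 2.5, 345°): beam 1 = 0.5774 ≠ 1.7321 ✗
  …
  (5.5, 3.5, 255°): r_1=1.7321, r_2=2.8868, r_3=1.0000, r_4=0.5774 — all match ✓
No second candidate reproduces the full scan.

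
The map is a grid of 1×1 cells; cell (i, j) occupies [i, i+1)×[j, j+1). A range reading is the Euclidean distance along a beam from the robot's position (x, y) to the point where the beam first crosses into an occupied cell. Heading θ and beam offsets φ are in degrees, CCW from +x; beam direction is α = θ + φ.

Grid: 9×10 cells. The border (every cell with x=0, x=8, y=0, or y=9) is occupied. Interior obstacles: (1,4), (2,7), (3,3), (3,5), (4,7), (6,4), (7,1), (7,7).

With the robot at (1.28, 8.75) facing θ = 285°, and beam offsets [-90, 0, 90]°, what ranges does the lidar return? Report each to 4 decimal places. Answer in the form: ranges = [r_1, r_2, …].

beam 1: φ=-90°, α=195°
  cosα=-0.9659 sinα=-0.2588 | (1,8) | tMaxX 0.2899 tMaxY 2.8978 | tΔX 1.0353 tΔY 3.8637
    t=0.2899 [x] (0,8) — stop
  → r_1 = 0.2899
beam 2: φ=0°, α=285°
  cosα=0.2588 sinα=-0.9659 | (1,8) | tMaxX 2.7819 tMaxY 0.7765 | tΔX 3.8637 tΔY 1.0353
    t=0.7765 [y] (1,7)
    t=1.8117 [y] (1,6)
    t=2.7819 [x] (2,6)
    t=2.8470 [y] (2,5)
    t=3.8823 [y] (2,4)
    t=4.9176 [y] (2,3)
    t=5.9528 [y] (2,2)
    t=6.6456 [x] (3,2)
    t=6.9881 [y] (3,1)
    t=8.0234 [y] (3,0) — stop
  → r_2 = 8.0234
beam 3: φ=90°, α=15°
  cosα=0.9659 sinα=0.2588 | (1,8) | tMaxX 0.7454 tMaxY 0.9659 | tΔX 1.0353 tΔY 3.8637
    t=0.7454 [x] (2,8)
    t=0.9659 [y] (2,9) — stop
  → r_3 = 0.9659

ranges = [0.2899, 8.0234, 0.9659]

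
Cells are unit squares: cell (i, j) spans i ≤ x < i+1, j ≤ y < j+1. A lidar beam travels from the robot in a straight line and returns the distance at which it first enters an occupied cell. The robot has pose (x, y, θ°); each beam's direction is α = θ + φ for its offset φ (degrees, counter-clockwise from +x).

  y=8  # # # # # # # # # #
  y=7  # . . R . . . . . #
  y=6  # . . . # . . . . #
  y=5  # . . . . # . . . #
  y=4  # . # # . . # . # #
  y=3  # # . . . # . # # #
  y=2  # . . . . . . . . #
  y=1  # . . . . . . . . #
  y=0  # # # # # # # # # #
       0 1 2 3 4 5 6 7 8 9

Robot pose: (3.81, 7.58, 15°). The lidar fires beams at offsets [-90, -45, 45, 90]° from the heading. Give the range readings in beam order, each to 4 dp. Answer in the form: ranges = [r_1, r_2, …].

ranges = [0.7341, 1.1600, 0.4850, 0.4348]

beam 1: φ=-90°, α=285°
  direction (0.2588, -0.9659); cell (3,7); t to first gridline: x 0.7341, y 0.6005 (then +3.8637 / +1.0353)
    (3,6) via y @ 0.6005
    (4,6) via x @ 0.7341  # hit
  → r_1 = 0.7341
beam 2: φ=-45°, α=330°
  direction (0.8660, -0.5000); cell (3,7); t to first gridline: x 0.2194, y 1.1600 (then +1.1547 / +2.0000)
    (4,7) via x @ 0.2194
    (4,6) via y @ 1.1600  # hit
  → r_2 = 1.1600
beam 3: φ=45°, α=60°
  direction (0.5000, 0.8660); cell (3,7); t to first gridline: x 0.3800, y 0.4850 (then +2.0000 / +1.1547)
    (4,7) via x @ 0.3800
    (4,8) via y @ 0.4850  # hit
  → r_3 = 0.4850
beam 4: φ=90°, α=105°
  direction (-0.2588, 0.9659); cell (3,7); t to first gridline: x 3.1296, y 0.4348 (then +3.8637 / +1.0353)
    (3,8) via y @ 0.4348  # hit
  → r_4 = 0.4348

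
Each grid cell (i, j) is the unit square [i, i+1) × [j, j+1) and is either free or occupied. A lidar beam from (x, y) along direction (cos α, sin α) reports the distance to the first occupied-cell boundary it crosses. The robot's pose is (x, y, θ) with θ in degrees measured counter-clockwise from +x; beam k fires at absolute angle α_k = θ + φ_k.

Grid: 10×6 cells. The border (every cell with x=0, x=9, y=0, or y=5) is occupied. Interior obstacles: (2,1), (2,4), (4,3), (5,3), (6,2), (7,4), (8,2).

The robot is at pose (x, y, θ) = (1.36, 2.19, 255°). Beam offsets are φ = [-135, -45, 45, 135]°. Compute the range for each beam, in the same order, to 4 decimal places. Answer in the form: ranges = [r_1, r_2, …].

ranges = [0.7200, 0.4157, 1.2800, 3.0484]

beam 1: φ=-135°, α=120°
  dir = (cos 120°, sin 120°) = (-0.5000, 0.8660); from cell (1,2)
  next x-line at t=0.7200, next y-line at t=0.9353; Δt_x=2.0000, Δt_y=1.1547
    x: enter (0,2) at t=0.7200 ← occupied
  → r_1 = 0.7200
beam 2: φ=-45°, α=210°
  dir = (cos 210°, sin 210°) = (-0.8660, -0.5000); from cell (1,2)
  next x-line at t=0.4157, next y-line at t=0.3800; Δt_x=1.1547, Δt_y=2.0000
    y: enter (1,1) at t=0.3800
    x: enter (0,1) at t=0.4157 ← occupied
  → r_2 = 0.4157
beam 3: φ=45°, α=300°
  dir = (cos 300°, sin 300°) = (0.5000, -0.8660); from cell (1,2)
  next x-line at t=1.2800, next y-line at t=0.2194; Δt_x=2.0000, Δt_y=1.1547
    y: enter (1,1) at t=0.2194
    x: enter (2,1) at t=1.2800 ← occupied
  → r_3 = 1.2800
beam 4: φ=135°, α=30°
  dir = (cos 30°, sin 30°) = (0.8660, 0.5000); from cell (1,2)
  next x-line at t=0.7390, next y-line at t=1.6200; Δt_x=1.1547, Δt_y=2.0000
    x: enter (2,2) at t=0.7390
    y: enter (2,3) at t=1.6200
    x: enter (3,3) at t=1.8937
    x: enter (4,3) at t=3.0484 ← occupied
  → r_4 = 3.0484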